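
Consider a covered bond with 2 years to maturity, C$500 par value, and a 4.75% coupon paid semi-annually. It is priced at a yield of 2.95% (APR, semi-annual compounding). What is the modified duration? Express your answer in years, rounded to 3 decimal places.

Periodic yield y = 0.01475. First find Macaulay duration:
  t   CF        PV=CF/(1+0.01475)^t    t·PV
  1       11.875        11.7024        11.7024
  2       11.875        11.5323        23.0646
  3       11.875        11.3647        34.0940
  4      511.875       482.7560     1,931.0240
  Σ                    517.3553     1,999.8849
P = 517.3553; Macaulay duration = 1,999.8849 / 517.3553 = 3.86559 half-year periods = 1.93280 years.
Modified duration = D_Mac / (1 + y) = 1.93280 / 1.01475 = 1.90470 years.

1.905 years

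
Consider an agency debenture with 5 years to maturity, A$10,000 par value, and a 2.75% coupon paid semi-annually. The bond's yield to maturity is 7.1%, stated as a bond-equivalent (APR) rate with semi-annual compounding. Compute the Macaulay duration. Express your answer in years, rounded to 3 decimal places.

Periodic yield y = 0.0355. Discount each cash flow and weight by its period:
  t   CF        PV=CF/(1+0.0355)^t    t·PV
  1       137.50       132.7861       132.7861
  2       137.50       128.2338       256.4676
  3       137.50       123.8376       371.5127
  4       137.50       119.5920       478.3682
  5       137.50       115.4921       577.4604
  6       137.50       111.5327       669.1960
  7       137.50       107.7090       753.9630
  8       137.50       104.0164       832.1313
  9       137.50       100.4504       904.0538
  10   10,137.50     7,152.0384    71,520.3836
  Σ                  8,195.6884    76,496.3225
Price P = Σ PV = 8,195.6884.
Macaulay duration = Σ(t·PV) / P = 76,496.3225 / 8,195.6884 = 9.33373 half-year periods.
In years: 9.33373 / 2 = 4.66686 years.

4.667 years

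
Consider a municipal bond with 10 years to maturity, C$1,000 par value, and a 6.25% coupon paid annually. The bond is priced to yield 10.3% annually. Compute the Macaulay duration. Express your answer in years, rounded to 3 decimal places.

Periodic yield y = 0.103. Discount each cash flow and weight by its year:
  t   CF        PV=CF/(1+0.103)^t    t·PV
  1        62.50        56.6636        56.6636
  2        62.50        51.3723       102.7446
  3        62.50        46.5751       139.7252
  4        62.50        42.2258       168.9032
  5        62.50        38.2827       191.4135
  6        62.50        34.7078       208.2467
  7        62.50        31.4667       220.2670
  8        62.50        28.5283       228.2264
  9        62.50        25.8643       232.7785
  10    1,062.50       398.6335     3,986.3352
  Σ                    754.3201     5,535.3040
Price P = Σ PV = 754.3201.
Macaulay duration = Σ(t·PV) / P = 5,535.3040 / 754.3201 = 7.33814 years.

7.338 years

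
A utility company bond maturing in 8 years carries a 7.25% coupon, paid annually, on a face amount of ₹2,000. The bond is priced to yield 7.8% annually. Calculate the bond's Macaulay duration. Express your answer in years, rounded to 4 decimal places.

Periodic yield y = 0.078. Discount each cash flow and weight by its year:
  t   CF        PV=CF/(1+0.078)^t    t·PV
  1       145.00       134.5083       134.5083
  2       145.00       124.7758       249.5517
  3       145.00       115.7475       347.2426
  4       145.00       107.3725       429.4899
  5       145.00        99.6034       498.0170
  6       145.00        92.3965       554.3789
  7       145.00        85.7110       599.9772
  8     2,145.00     1,176.1893     9,409.5141
  Σ                  1,936.3044    12,222.6797
Price P = Σ PV = 1,936.3044.
Macaulay duration = Σ(t·PV) / P = 12,222.6797 / 1,936.3044 = 6.31238 years.

6.3124 years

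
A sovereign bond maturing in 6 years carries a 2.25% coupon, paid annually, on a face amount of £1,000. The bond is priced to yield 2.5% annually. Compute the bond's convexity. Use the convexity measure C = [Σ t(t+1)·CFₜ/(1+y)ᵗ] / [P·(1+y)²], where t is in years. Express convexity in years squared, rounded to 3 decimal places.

37.117

With y = 0.025:
  t   CF        PV=CF/(1+0.025)^t    t·PV        t(t+1)·PV
  1        22.50        21.9512        21.9512          43.9024
  2        22.50        21.4158        42.8316         128.4949
  3        22.50        20.8935        62.6805         250.7218
  4        22.50        20.3839        81.5356         407.6778
  5        22.50        19.8867        99.4336         596.6016
  6     1,022.50       881.6985     5,290.1913      37,031.3389
  Σ                    986.2297     5,598.6238      38,458.7376
P = 986.2297.
Convexity = Σ t(t+1)·PV / [P·(1+y)²] = 38,458.7376 / (986.2297 × 1.050625) = 37.11669.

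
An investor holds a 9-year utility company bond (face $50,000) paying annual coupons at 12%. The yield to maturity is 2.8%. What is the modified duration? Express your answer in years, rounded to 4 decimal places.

6.5272 years

Periodic yield y = 0.028. First find Macaulay duration:
  t   CF        PV=CF/(1+0.028)^t    t·PV
  1     6,000.00     5,836.5759     5,836.5759
  2     6,000.00     5,677.6030    11,355.2060
  3     6,000.00     5,522.9601    16,568.8803
  4     6,000.00     5,372.5293    21,490.1172
  5     6,000.00     5,226.1958    26,130.9790
  6     6,000.00     5,083.8481    30,503.0884
  7     6,000.00     4,945.3775    34,617.6424
  8     6,000.00     4,810.6785    38,485.4279
  9    56,000.00    43,676.7178   393,090.4605
  Σ                 86,152.4859   578,078.3776
P = 86,152.4859; Macaulay duration = 578,078.3776 / 86,152.4859 = 6.70994 years.
Modified duration = D_Mac / (1 + y) = 6.70994 / 1.028 = 6.52718 years.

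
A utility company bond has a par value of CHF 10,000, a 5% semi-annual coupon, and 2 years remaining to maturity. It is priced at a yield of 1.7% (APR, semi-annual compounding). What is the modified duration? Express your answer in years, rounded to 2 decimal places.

Periodic yield y = 0.0085. First find Macaulay duration:
  t   CF        PV=CF/(1+0.0085)^t    t·PV
  1       250.00       247.8929       247.8929
  2       250.00       245.8036       491.6072
  3       250.00       243.7319       731.1956
  4    10,250.00     9,908.7816    39,635.1263
  Σ                 10,646.2099    41,105.8220
P = 10,646.2099; Macaulay duration = 41,105.8220 / 10,646.2099 = 3.86108 half-year periods = 1.93054 years.
Modified duration = D_Mac / (1 + y) = 1.93054 / 1.0085 = 1.91427 years.

1.91 years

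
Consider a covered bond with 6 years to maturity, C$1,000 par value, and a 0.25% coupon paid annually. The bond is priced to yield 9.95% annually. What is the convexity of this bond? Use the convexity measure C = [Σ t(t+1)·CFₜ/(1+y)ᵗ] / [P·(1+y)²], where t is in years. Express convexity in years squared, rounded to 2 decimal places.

With y = 0.0995:
  t   CF        PV=CF/(1+0.0995)^t    t·PV        t(t+1)·PV
  1         2.50         2.2738         2.2738           4.5475
  2         2.50         2.0680         4.1360          12.4080
  3         2.50         1.8809         5.6426          22.5702
  4         2.50         1.7106         6.8426          34.2128
  5         2.50         1.5558         7.7792          46.6751
  6     1,002.50       567.4309     3,404.5854      23,832.0976
  Σ                    576.9200     3,431.2594      23,952.5113
P = 576.9200.
Convexity = Σ t(t+1)·PV / [P·(1+y)²] = 23,952.5113 / (576.9200 × 1.208900) = 34.34354.

34.34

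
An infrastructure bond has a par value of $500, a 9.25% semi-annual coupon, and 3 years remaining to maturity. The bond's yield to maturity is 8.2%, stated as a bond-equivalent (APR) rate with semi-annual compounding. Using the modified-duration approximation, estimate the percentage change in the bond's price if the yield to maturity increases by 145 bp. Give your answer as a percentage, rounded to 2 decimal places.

Periodic yield y = 0.041. Modified duration first:
  t   CF        PV=CF/(1+0.041)^t    t·PV
  1       23.125        22.2142        22.2142
  2       23.125        21.3393        42.6786
  3       23.125        20.4989        61.4966
  4       23.125        19.6915        78.7660
  5       23.125        18.9159        94.5797
  6      523.125       411.0561     2,466.3366
  Σ                    513.7159     2,766.0717
P = 513.7159; D_Mac = 5.38444 half-year periods = 2.69222 yrs; D_mod = 2.69222/(1+0.041) = 2.58619 yrs.
ΔP/P ≈ -D_mod · Δy = -2.58619 × (+0.0145) = -0.037500 = -3.7500%.

-3.75%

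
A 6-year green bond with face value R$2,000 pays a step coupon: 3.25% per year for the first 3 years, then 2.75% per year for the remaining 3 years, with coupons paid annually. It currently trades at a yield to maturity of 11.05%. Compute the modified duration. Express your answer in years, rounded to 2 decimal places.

Periodic yield y = 0.1105. First find Macaulay duration:
  t   CF        PV=CF/(1+0.1105)^t    t·PV
  1        65.00        58.5322        58.5322
  2        65.00        52.7080       105.4159
  3        65.00        47.4633       142.3898
  4        55.00        36.1650       144.6600
  5        55.00        32.5664       162.8320
  6     2,055.00     1,095.7222     6,574.3330
  Σ                  1,323.1570     7,188.1630
P = 1,323.1570; Macaulay duration = 7,188.1630 / 1,323.1570 = 5.43259 years.
Modified duration = D_Mac / (1 + y) = 5.43259 / 1.1105 = 4.89202 years.

4.89 years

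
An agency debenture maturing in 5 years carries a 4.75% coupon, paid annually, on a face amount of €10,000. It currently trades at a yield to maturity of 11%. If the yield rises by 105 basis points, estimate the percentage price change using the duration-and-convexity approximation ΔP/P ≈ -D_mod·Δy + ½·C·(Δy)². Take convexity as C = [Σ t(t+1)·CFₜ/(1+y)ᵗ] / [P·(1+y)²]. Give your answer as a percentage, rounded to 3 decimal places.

With y = 0.11:
  t   CF        PV=CF/(1+0.11)^t    t·PV        t(t+1)·PV
  1       475.00       427.9279       427.9279         855.8559
  2       475.00       385.5207       771.0413       2,313.1239
  3       475.00       347.3159     1,041.9477       4,167.7909
  4       475.00       312.8972     1,251.5889       6,257.9443
  5    10,475.00     6,216.4027    31,082.0133     186,492.0798
  Σ                  7,690.0644    34,574.5191     200,086.7948
P = 7,690.0644; D_Mac = 4.49600 yrs; D_mod = 4.05045 yrs; C = 21.11750.
Duration effect: -4.05045 × (+0.0105) = -0.042530
Convexity effect: 0.5 × 21.11750 × (0.0105)² = +0.0011641
ΔP/P ≈ -0.042530 + 0.0011641 = -0.041366 = -4.1366%.

-4.137%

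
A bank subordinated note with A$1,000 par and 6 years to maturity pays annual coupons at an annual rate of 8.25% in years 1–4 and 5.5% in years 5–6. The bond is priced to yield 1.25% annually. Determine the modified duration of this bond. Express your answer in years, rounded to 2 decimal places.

5.07 years

Periodic yield y = 0.0125. First find Macaulay duration:
  t   CF        PV=CF/(1+0.0125)^t    t·PV
  1        82.50        81.4815        81.4815
  2        82.50        80.4755       160.9511
  3        82.50        79.4820       238.4460
  4        82.50        78.5008       314.0030
  5        55.00        51.6877       258.4387
  6     1,055.00       979.2245     5,875.3470
  Σ                  1,350.8520     6,928.6673
P = 1,350.8520; Macaulay duration = 6,928.6673 / 1,350.8520 = 5.12911 years.
Modified duration = D_Mac / (1 + y) = 5.12911 / 1.0125 = 5.06579 years.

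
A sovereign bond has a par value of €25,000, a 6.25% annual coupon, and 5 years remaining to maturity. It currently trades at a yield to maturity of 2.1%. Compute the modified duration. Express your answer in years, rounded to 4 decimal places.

4.4057 years

Periodic yield y = 0.021. First find Macaulay duration:
  t   CF        PV=CF/(1+0.021)^t    t·PV
  1     1,562.50     1,530.3624     1,530.3624
  2     1,562.50     1,498.8858     2,997.7716
  3     1,562.50     1,468.0566     4,404.1698
  4     1,562.50     1,437.8615     5,751.4460
  5    26,562.50    23,940.8870   119,704.4350
  Σ                 29,876.0533   134,388.1848
P = 29,876.0533; Macaulay duration = 134,388.1848 / 29,876.0533 = 4.49819 years.
Modified duration = D_Mac / (1 + y) = 4.49819 / 1.021 = 4.40567 years.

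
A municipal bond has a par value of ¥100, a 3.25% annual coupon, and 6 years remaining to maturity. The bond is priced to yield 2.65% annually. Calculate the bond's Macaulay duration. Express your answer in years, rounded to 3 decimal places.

Periodic yield y = 0.0265. Discount each cash flow and weight by its year:
  t   CF        PV=CF/(1+0.0265)^t    t·PV
  1         3.25         3.1661         3.1661
  2         3.25         3.0844         6.1687
  3         3.25         3.0047         9.0142
  4         3.25         2.9272        11.7087
  5         3.25         2.8516        14.2580
  6       103.25        88.2544       529.5264
  Σ                    103.2884       573.8421
Price P = Σ PV = 103.2884.
Macaulay duration = Σ(t·PV) / P = 573.8421 / 103.2884 = 5.55573 years.

5.556 years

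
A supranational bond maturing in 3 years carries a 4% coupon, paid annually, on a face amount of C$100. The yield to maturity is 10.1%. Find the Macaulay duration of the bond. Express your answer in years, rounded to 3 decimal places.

Periodic yield y = 0.101. Discount each cash flow and weight by its year:
  t   CF        PV=CF/(1+0.101)^t    t·PV
  1         4.00         3.6331         3.6331
  2         4.00         3.2998         6.5996
  3       104.00        77.9240       233.7721
  Σ                     84.8569       244.0047
Price P = Σ PV = 84.8569.
Macaulay duration = Σ(t·PV) / P = 244.0047 / 84.8569 = 2.87549 years.

2.875 years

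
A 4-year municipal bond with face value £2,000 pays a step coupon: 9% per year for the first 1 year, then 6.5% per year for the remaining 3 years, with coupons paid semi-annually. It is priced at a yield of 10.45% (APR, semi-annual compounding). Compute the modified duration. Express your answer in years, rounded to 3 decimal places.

3.306 years

Periodic yield y = 0.05225. First find Macaulay duration:
  t   CF        PV=CF/(1+0.05225)^t    t·PV
  1        90.00        85.5310        85.5310
  2        90.00        81.2839       162.5678
  3        65.00        55.7900       167.3701
  4        65.00        53.0197       212.0790
  5        65.00        50.3870       251.9351
  6        65.00        47.8850       287.3102
  7        65.00        45.5073       318.5509
  8     2,065.00     1,373.9426    10,991.5406
  Σ                  1,793.3466    12,476.8847
P = 1,793.3466; Macaulay duration = 12,476.8847 / 1,793.3466 = 6.95732 half-year periods = 3.47866 years.
Modified duration = D_Mac / (1 + y) = 3.47866 / 1.05225 = 3.30593 years.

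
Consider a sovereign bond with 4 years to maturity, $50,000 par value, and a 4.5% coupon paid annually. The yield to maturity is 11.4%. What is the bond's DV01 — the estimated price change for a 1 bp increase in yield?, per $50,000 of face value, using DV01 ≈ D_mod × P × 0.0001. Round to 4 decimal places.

$13.1272

Periodic yield y = 0.114.
  t   CF        PV=CF/(1+0.114)^t    t·PV
  1     2,250.00     2,019.7487     2,019.7487
  2     2,250.00     1,813.0598     3,626.1197
  3     2,250.00     1,627.5223     4,882.5669
  4    52,250.00    33,927.0057   135,708.0227
  Σ                 39,387.3365   146,236.4579
P = 39,387.3365; D_Mac = 3.71278 yrs; D_mod = 3.33284 yrs.
DV01 ≈ 3.33284 × 39,387.3365 × 0.0001 = 13.127151.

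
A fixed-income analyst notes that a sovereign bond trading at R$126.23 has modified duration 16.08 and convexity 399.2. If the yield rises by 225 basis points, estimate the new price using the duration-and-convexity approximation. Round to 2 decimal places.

Duration effect: -D_mod·Δy = -16.08 × (+0.0225) = -0.361800
Convexity effect: ½·C·(Δy)² = 0.5 × 399.2 × (0.0225)² = +0.1010475
ΔP/P ≈ -0.361800 + 0.1010475 = -0.2607525
New price ≈ 126.23 × (1 - 0.2607525) = 93.315211925.

R$93.32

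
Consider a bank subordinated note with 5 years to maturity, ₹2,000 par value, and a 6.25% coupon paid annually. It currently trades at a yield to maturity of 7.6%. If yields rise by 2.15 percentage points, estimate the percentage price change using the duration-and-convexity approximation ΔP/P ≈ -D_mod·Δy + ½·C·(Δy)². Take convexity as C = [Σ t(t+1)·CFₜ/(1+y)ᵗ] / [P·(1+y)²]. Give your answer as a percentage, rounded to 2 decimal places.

With y = 0.076:
  t   CF        PV=CF/(1+0.076)^t    t·PV        t(t+1)·PV
  1       125.00       116.1710       116.1710         232.3420
  2       125.00       107.9656       215.9312         647.7937
  3       125.00       100.3398       301.0194       1,204.0775
  4       125.00        93.2526       373.0104       1,865.0519
  5     2,125.00     1,473.3217     7,366.6084      44,199.6502
  Σ                  1,891.0507     8,372.7404      48,148.9153
P = 1,891.0507; D_Mac = 4.42756 yrs; D_mod = 4.11483 yrs; C = 21.99170.
Duration effect: -4.11483 × (+0.0215) = -0.088469
Convexity effect: 0.5 × 21.99170 × (0.0215)² = +0.0050828
ΔP/P ≈ -0.088469 + 0.0050828 = -0.083386 = -8.3386%.

-8.34%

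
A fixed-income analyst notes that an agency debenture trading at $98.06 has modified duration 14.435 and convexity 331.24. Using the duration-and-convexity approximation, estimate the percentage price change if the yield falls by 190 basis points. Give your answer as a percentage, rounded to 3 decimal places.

Duration effect: -D_mod·Δy = -14.435 × (-0.019) = +0.274265
Convexity effect: ½·C·(Δy)² = 0.5 × 331.24 × (-0.019)² = +0.05978882
ΔP/P ≈ +0.274265 + 0.05978882 = +0.33405382
= +33.405382%.

+33.405%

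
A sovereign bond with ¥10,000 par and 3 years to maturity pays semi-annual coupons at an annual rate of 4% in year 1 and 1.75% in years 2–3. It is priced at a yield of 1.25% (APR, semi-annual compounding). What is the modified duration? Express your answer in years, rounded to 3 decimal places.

Periodic yield y = 0.00625. First find Macaulay duration:
  t   CF        PV=CF/(1+0.00625)^t    t·PV
  1       200.00       198.7578       198.7578
  2       200.00       197.5232       395.0465
  3        87.50        85.8797       257.6390
  4        87.50        85.3463       341.3850
  5        87.50        84.8162       424.0808
  6    10,087.50     9,717.3577    58,304.1459
  Σ                 10,369.6807    59,921.0550
P = 10,369.6807; Macaulay duration = 59,921.0550 / 10,369.6807 = 5.77849 half-year periods = 2.88924 years.
Modified duration = D_Mac / (1 + y) = 2.88924 / 1.00625 = 2.87130 years.

2.871 years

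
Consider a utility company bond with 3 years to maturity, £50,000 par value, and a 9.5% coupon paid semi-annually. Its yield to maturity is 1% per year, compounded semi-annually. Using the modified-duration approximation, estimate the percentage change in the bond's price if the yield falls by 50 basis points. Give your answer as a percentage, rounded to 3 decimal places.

+1.352%

Periodic yield y = 0.005. Modified duration first:
  t   CF        PV=CF/(1+0.005)^t    t·PV
  1     2,375.00     2,363.1841     2,363.1841
  2     2,375.00     2,351.4269     4,702.8539
  3     2,375.00     2,339.7283     7,019.1849
  4     2,375.00     2,328.0879     9,312.3515
  5     2,375.00     2,316.5053    11,582.5267
  6    52,375.00    50,830.8843   304,985.3060
  Σ                 62,529.8169   339,965.4070
P = 62,529.8169; D_Mac = 5.43685 half-year periods = 2.71843 yrs; D_mod = 2.71843/(1+0.005) = 2.70490 yrs.
ΔP/P ≈ -D_mod · Δy = -2.70490 × (-0.005) = +0.013525 = +1.3525%.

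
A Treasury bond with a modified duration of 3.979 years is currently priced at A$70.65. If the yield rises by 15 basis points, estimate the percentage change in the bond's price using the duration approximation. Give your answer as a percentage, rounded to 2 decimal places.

-0.60%

Duration approximation: ΔP/P ≈ -D_mod · Δy = -3.979 × (+0.0015) = -0.0059685.
As a percentage: -0.59685%.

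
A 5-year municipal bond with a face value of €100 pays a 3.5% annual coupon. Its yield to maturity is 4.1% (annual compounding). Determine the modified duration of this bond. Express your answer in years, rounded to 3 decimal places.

Periodic yield y = 0.041. First find Macaulay duration:
  t   CF        PV=CF/(1+0.041)^t    t·PV
  1         3.50         3.3622         3.3622
  2         3.50         3.2297         6.4595
  3         3.50         3.1025         9.3076
  4         3.50         2.9803        11.9213
  5       103.50        84.6616       423.3082
  Σ                     97.3364       454.3588
P = 97.3364; Macaulay duration = 454.3588 / 97.3364 = 4.66792 years.
Modified duration = D_Mac / (1 + y) = 4.66792 / 1.041 = 4.48408 years.

4.484 years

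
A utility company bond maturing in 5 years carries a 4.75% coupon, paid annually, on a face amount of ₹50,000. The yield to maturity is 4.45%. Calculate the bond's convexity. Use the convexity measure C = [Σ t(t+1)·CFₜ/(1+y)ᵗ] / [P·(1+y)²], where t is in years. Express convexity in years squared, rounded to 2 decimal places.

With y = 0.0445:
  t   CF        PV=CF/(1+0.0445)^t    t·PV        t(t+1)·PV
  1     2,375.00     2,273.8152     2,273.8152       4,547.6304
  2     2,375.00     2,176.9413     4,353.8827      13,061.6480
  3     2,375.00     2,084.1947     6,252.5840      25,010.3360
  4     2,375.00     1,995.3994     7,981.5976      39,907.9879
  5    52,375.00    42,129.0644   210,645.3220   1,263,871.9318
  Σ                 50,659.4150   231,507.2015   1,346,399.5343
P = 50,659.4150.
Convexity = Σ t(t+1)·PV / [P·(1+y)²] = 1,346,399.5343 / (50,659.4150 × 1.090980) = 24.36110.

24.36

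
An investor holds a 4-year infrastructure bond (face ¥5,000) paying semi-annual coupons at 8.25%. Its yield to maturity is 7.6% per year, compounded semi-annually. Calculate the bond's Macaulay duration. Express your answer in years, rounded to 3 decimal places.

Periodic yield y = 0.038. Discount each cash flow and weight by its period:
  t   CF        PV=CF/(1+0.038)^t    t·PV
  1       206.25       198.6994       198.6994
  2       206.25       191.4253       382.8505
  3       206.25       184.4174       553.2522
  4       206.25       177.6661       710.6644
  5       206.25       171.1619       855.8097
  6       206.25       164.8959       989.3754
  7       206.25       158.8592     1,112.0147
  8     5,206.25     3,863.1911    30,905.5287
  Σ                  5,110.3163    35,708.1949
Price P = Σ PV = 5,110.3163.
Macaulay duration = Σ(t·PV) / P = 35,708.1949 / 5,110.3163 = 6.98747 half-year periods.
In years: 6.98747 / 2 = 3.49374 years.

3.494 years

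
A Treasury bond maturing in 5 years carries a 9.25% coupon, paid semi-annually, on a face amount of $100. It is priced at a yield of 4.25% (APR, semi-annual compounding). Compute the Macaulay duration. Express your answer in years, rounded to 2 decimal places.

Periodic yield y = 0.02125. Discount each cash flow and weight by its period:
  t   CF        PV=CF/(1+0.02125)^t    t·PV
  1        4.625         4.5288         4.5288
  2        4.625         4.4345         8.8691
  3        4.625         4.3423        13.0268
  4        4.625         4.2519        17.0076
  5        4.625         4.1634        20.8172
  6        4.625         4.0768        24.4608
  7        4.625         3.9920        27.9438
  8        4.625         3.9089        31.2712
  9        4.625         3.8276        34.4481
  10     104.625        84.7842       847.8417
  Σ                    122.3103     1,030.2150
Price P = Σ PV = 122.3103.
Macaulay duration = Σ(t·PV) / P = 1,030.2150 / 122.3103 = 8.42296 half-year periods.
In years: 8.42296 / 2 = 4.21148 years.

4.21 years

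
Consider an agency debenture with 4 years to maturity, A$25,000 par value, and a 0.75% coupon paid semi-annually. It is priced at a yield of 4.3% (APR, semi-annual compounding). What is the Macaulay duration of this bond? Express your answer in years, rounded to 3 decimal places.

Periodic yield y = 0.0215. Discount each cash flow and weight by its period:
  t   CF        PV=CF/(1+0.0215)^t    t·PV
  1        93.75        91.7768        91.7768
  2        93.75        89.8451       179.6903
  3        93.75        87.9541       263.8623
  4        93.75        86.1029       344.4116
  5        93.75        84.2907       421.4533
  6        93.75        82.5165       495.0993
  7        93.75        80.7798       565.4585
  8    25,093.75    21,166.9654   169,335.7229
  Σ                 21,770.2313   171,697.4750
Price P = Σ PV = 21,770.2313.
Macaulay duration = Σ(t·PV) / P = 171,697.4750 / 21,770.2313 = 7.88680 half-year periods.
In years: 7.88680 / 2 = 3.94340 years.

3.943 years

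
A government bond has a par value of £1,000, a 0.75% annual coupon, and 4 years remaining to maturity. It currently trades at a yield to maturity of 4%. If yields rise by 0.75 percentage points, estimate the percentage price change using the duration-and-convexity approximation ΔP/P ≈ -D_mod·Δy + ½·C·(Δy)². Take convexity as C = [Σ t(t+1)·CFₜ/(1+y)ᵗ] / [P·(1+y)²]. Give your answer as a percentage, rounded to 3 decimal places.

With y = 0.04:
  t   CF        PV=CF/(1+0.04)^t    t·PV        t(t+1)·PV
  1         7.50         7.2115         7.2115          14.4231
  2         7.50         6.9342        13.8683          41.6050
  3         7.50         6.6675        20.0024          80.0097
  4     1,007.50       861.2152     3,444.8609      17,224.3044
  Σ                    882.0284     3,485.9432      17,360.3422
P = 882.0284; D_Mac = 3.95219 yrs; D_mod = 3.80018 yrs; C = 18.19739.
Duration effect: -3.80018 × (+0.0075) = -0.028501
Convexity effect: 0.5 × 18.19739 × (0.0075)² = +0.0005118
ΔP/P ≈ -0.028501 + 0.0005118 = -0.027990 = -2.7990%.

-2.799%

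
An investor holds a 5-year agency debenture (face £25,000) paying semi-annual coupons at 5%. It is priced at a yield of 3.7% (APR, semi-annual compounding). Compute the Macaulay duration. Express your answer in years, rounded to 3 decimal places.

4.503 years

Periodic yield y = 0.0185. Discount each cash flow and weight by its period:
  t   CF        PV=CF/(1+0.0185)^t    t·PV
  1       625.00       613.6475       613.6475
  2       625.00       602.5012     1,205.0025
  3       625.00       591.5574     1,774.6723
  4       625.00       580.8124     2,323.2496
  5       625.00       570.2625     2,851.3127
  6       625.00       559.9043     3,359.4259
  7       625.00       549.7342     3,848.1396
  8       625.00       539.7489     4,317.9910
  9       625.00       529.9449     4,769.5041
  10   25,625.00    21,333.0790   213,330.7895
  Σ                 26,471.1924   238,393.7349
Price P = Σ PV = 26,471.1924.
Macaulay duration = Σ(t·PV) / P = 238,393.7349 / 26,471.1924 = 9.00578 half-year periods.
In years: 9.00578 / 2 = 4.50289 years.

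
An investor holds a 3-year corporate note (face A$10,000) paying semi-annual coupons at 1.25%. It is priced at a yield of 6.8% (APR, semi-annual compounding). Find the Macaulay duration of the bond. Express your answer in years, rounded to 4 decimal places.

Periodic yield y = 0.034. Discount each cash flow and weight by its period:
  t   CF        PV=CF/(1+0.034)^t    t·PV
  1        62.50        60.4449        60.4449
  2        62.50        58.4573       116.9147
  3        62.50        56.5351       169.6054
  4        62.50        54.6761       218.7046
  5        62.50        52.8783       264.3914
  6    10,062.50     8,233.4653    49,400.7920
  Σ                  8,516.4571    50,230.8528
Price P = Σ PV = 8,516.4571.
Macaulay duration = Σ(t·PV) / P = 50,230.8528 / 8,516.4571 = 5.89809 half-year periods.
In years: 5.89809 / 2 = 2.94905 years.

2.9490 years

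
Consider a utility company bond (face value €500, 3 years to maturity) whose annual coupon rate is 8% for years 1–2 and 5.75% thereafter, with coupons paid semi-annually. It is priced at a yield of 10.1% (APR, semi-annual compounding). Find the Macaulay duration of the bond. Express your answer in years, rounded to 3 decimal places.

2.717 years

Periodic yield y = 0.0505. Discount each cash flow and weight by its period:
  t   CF        PV=CF/(1+0.0505)^t    t·PV
  1       20.000        19.0386        19.0386
  2       20.000        18.1233        36.2467
  3       20.000        17.2521        51.7563
  4       20.000        16.4227        65.6910
  5       14.375        11.2364        56.1820
  6      514.375       382.7397     2,296.4382
  Σ                    464.8128     2,525.3527
Price P = Σ PV = 464.8128.
Macaulay duration = Σ(t·PV) / P = 2,525.3527 / 464.8128 = 5.43305 half-year periods.
In years: 5.43305 / 2 = 2.71653 years.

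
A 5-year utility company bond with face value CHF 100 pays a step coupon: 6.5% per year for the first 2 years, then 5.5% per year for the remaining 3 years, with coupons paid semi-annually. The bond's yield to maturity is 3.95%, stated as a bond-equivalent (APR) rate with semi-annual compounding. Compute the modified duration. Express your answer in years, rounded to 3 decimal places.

Periodic yield y = 0.01975. First find Macaulay duration:
  t   CF        PV=CF/(1+0.01975)^t    t·PV
  1         3.25         3.1871         3.1871
  2         3.25         3.1253         6.2507
  3         3.25         3.0648         9.1944
  4         3.25         3.0054        12.0218
  5         2.75         2.4938        12.4691
  6         2.75         2.4455        14.6731
  7         2.75         2.3982        16.7871
  8         2.75         2.3517        18.8136
  9         2.75         2.3062        20.7554
  10      102.75        84.4977       844.9766
  Σ                    108.8756       959.1288
P = 108.8756; Macaulay duration = 959.1288 / 108.8756 = 8.80940 half-year periods = 4.40470 years.
Modified duration = D_Mac / (1 + y) = 4.40470 / 1.01975 = 4.31939 years.

4.319 years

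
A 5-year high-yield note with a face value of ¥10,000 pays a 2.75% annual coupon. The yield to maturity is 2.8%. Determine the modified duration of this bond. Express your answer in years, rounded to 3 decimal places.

4.610 years

Periodic yield y = 0.028. First find Macaulay duration:
  t   CF        PV=CF/(1+0.028)^t    t·PV
  1       275.00       267.5097       267.5097
  2       275.00       260.2235       520.4469
  3       275.00       253.1357       759.4070
  4       275.00       246.2409       984.9637
  5    10,275.00     8,949.8603    44,749.3016
  Σ                  9,976.9701    47,281.6290
P = 9,976.9701; Macaulay duration = 47,281.6290 / 9,976.9701 = 4.73908 years.
Modified duration = D_Mac / (1 + y) = 4.73908 / 1.028 = 4.61000 years.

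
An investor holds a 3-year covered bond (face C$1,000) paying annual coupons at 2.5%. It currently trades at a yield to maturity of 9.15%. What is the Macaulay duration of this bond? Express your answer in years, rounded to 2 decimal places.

2.92 years

Periodic yield y = 0.0915. Discount each cash flow and weight by its year:
  t   CF        PV=CF/(1+0.0915)^t    t·PV
  1        25.00        22.9043        22.9043
  2        25.00        20.9842        41.9684
  3     1,025.00       788.2294     2,364.6883
  Σ                    832.1179     2,429.5610
Price P = Σ PV = 832.1179.
Macaulay duration = Σ(t·PV) / P = 2,429.5610 / 832.1179 = 2.91973 years.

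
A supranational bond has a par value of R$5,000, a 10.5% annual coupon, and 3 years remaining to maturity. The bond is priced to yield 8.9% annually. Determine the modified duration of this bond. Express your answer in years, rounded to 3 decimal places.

2.507 years

Periodic yield y = 0.089. First find Macaulay duration:
  t   CF        PV=CF/(1+0.089)^t    t·PV
  1       525.00       482.0937       482.0937
  2       525.00       442.6939       885.3878
  3     5,525.00     4,278.0775    12,834.2324
  Σ                  5,202.8650    14,201.7138
P = 5,202.8650; Macaulay duration = 14,201.7138 / 5,202.8650 = 2.72959 years.
Modified duration = D_Mac / (1 + y) = 2.72959 / 1.089 = 2.50652 years.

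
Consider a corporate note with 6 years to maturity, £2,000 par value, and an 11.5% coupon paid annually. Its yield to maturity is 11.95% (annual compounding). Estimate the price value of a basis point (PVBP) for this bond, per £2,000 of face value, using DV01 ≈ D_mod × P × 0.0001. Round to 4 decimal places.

£0.8129

Periodic yield y = 0.1195.
  t   CF        PV=CF/(1+0.1195)^t    t·PV
  1       230.00       205.4489       205.4489
  2       230.00       183.5184       367.0368
  3       230.00       163.9289       491.7867
  4       230.00       146.4305       585.7219
  5       230.00       130.7999       653.9994
  6     2,230.00     1,132.8184     6,796.9101
  Σ                  1,962.9449     9,100.9038
P = 1,962.9449; D_Mac = 4.63635 yrs; D_mod = 4.14145 yrs.
DV01 ≈ 4.14145 × 1,962.9449 × 0.0001 = 0.812944.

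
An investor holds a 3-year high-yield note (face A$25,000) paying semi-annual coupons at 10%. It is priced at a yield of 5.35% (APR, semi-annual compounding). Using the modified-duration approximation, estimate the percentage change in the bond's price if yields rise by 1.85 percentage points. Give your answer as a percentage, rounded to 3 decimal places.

-4.842%

Periodic yield y = 0.02675. Modified duration first:
  t   CF        PV=CF/(1+0.02675)^t    t·PV
  1     1,250.00     1,217.4336     1,217.4336
  2     1,250.00     1,185.7158     2,371.4315
  3     1,250.00     1,154.8242     3,464.4726
  4     1,250.00     1,124.7375     4,498.9499
  5     1,250.00     1,095.4346     5,477.1730
  6    26,250.00    22,404.7983   134,428.7898
  Σ                 28,182.9440   151,458.2505
P = 28,182.9440; D_Mac = 5.37411 half-year periods = 2.68706 yrs; D_mod = 2.68706/(1+0.02675) = 2.61705 yrs.
ΔP/P ≈ -D_mod · Δy = -2.61705 × (+0.0185) = -0.048415 = -4.8415%.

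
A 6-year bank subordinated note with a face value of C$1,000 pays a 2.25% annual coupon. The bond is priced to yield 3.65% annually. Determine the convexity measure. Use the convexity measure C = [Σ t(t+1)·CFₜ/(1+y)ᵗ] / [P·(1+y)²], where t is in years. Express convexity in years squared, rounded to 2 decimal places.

With y = 0.0365:
  t   CF        PV=CF/(1+0.0365)^t    t·PV        t(t+1)·PV
  1        22.50        21.7077        21.7077          43.4153
  2        22.50        20.9432        41.8865         125.6595
  3        22.50        20.2057        60.6172         242.4688
  4        22.50        19.4942        77.9768         389.8839
  5        22.50        18.8077        94.0386         564.2314
  6     1,022.50       824.6079     4,947.6473      34,633.5308
  Σ                    925.7664     5,243.8739      35,999.1896
P = 925.7664.
Convexity = Σ t(t+1)·PV / [P·(1+y)²] = 35,999.1896 / (925.7664 × 1.074332) = 36.19534.

36.20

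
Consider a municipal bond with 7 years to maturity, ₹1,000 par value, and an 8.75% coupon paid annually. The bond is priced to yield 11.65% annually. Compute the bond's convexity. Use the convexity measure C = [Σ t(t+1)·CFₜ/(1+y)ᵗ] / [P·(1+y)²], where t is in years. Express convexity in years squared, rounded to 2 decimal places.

31.51

With y = 0.1165:
  t   CF        PV=CF/(1+0.1165)^t    t·PV        t(t+1)·PV
  1        87.50        78.3699        78.3699         156.7398
  2        87.50        70.1925       140.3850         421.1549
  3        87.50        62.8683       188.6050         754.4199
  4        87.50        56.3084       225.2336       1,126.1679
  5        87.50        50.4330       252.1648       1,512.9887
  6        87.50        45.1706       271.0235       1,897.1645
  7     1,087.50       502.8265     3,519.7856      28,158.2850
  Σ                    866.1692     4,675.5673      34,026.9206
P = 866.1692.
Convexity = Σ t(t+1)·PV / [P·(1+y)²] = 34,026.9206 / (866.1692 × 1.246572) = 31.51392.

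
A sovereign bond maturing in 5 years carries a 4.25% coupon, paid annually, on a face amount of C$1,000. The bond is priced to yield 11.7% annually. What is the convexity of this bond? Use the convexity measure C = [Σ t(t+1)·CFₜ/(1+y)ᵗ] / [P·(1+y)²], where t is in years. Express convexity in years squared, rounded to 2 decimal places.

21.07

With y = 0.117:
  t   CF        PV=CF/(1+0.117)^t    t·PV        t(t+1)·PV
  1        42.50        38.0483        38.0483          76.0967
  2        42.50        34.0630        68.1260         204.3779
  3        42.50        30.4951        91.4852         365.9407
  4        42.50        27.3009       109.2034         546.0171
  5     1,042.50       599.5290     2,997.6450      17,985.8701
  Σ                    729.4362     3,304.5079      19,178.3024
P = 729.4362.
Convexity = Σ t(t+1)·PV / [P·(1+y)²] = 19,178.3024 / (729.4362 × 1.247689) = 21.07252.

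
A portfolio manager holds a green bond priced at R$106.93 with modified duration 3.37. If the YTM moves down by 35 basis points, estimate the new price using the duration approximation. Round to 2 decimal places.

R$108.19

Duration approximation: ΔP/P ≈ -D_mod · Δy = -3.37 × (-0.0035) = +0.011795.
New price ≈ 106.93 × (1 + 0.011795) = 108.19123935.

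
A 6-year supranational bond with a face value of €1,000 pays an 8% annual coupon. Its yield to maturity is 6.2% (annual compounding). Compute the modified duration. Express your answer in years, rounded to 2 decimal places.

Periodic yield y = 0.062. First find Macaulay duration:
  t   CF        PV=CF/(1+0.062)^t    t·PV
  1        80.00        75.3296        75.3296
  2        80.00        70.9318       141.8636
  3        80.00        66.7908       200.3723
  4        80.00        62.8915       251.5660
  5        80.00        59.2199       296.0993
  6     1,080.00       752.7949     4,516.7693
  Σ                  1,087.9584     5,482.0000
P = 1,087.9584; Macaulay duration = 5,482.0000 / 1,087.9584 = 5.03880 years.
Modified duration = D_Mac / (1 + y) = 5.03880 / 1.062 = 4.74463 years.

4.74 years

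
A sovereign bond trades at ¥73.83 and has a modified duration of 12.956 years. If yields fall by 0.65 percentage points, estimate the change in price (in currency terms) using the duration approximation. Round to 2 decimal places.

Duration approximation: ΔP/P ≈ -D_mod · Δy = -12.956 × (-0.0065) = +0.084214.
ΔP ≈ 73.83 × (+0.084214) = +6.21751962.

+¥6.22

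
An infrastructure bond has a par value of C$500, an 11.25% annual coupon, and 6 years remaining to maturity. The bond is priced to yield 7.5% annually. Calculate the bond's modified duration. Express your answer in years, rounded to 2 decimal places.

Periodic yield y = 0.075. First find Macaulay duration:
  t   CF        PV=CF/(1+0.075)^t    t·PV
  1        56.25        52.3256        52.3256
  2        56.25        48.6750        97.3499
  3        56.25        45.2790       135.8371
  4        56.25        42.1200       168.4801
  5        56.25        39.1814       195.9071
  6       556.25       360.4286     2,162.5716
  Σ                    588.0096     2,812.4714
P = 588.0096; Macaulay duration = 2,812.4714 / 588.0096 = 4.78304 years.
Modified duration = D_Mac / (1 + y) = 4.78304 / 1.075 = 4.44934 years.

4.45 years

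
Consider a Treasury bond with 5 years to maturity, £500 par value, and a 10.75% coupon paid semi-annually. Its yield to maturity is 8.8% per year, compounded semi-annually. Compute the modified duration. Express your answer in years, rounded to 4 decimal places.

Periodic yield y = 0.044. First find Macaulay duration:
  t   CF        PV=CF/(1+0.044)^t    t·PV
  1       26.875        25.7423        25.7423
  2       26.875        24.6574        49.3148
  3       26.875        23.6182        70.8546
  4       26.875        22.6228        90.4912
  5       26.875        21.6694       108.3468
  6       26.875        20.7561       124.5365
  7       26.875        19.8813       139.1692
  8       26.875        19.0434       152.3472
  9       26.875        18.2408       164.1672
  10     526.875       342.5331     3,425.3315
  Σ                    538.7649     4,350.3014
P = 538.7649; Macaulay duration = 4,350.3014 / 538.7649 = 8.07458 half-year periods = 4.03729 years.
Modified duration = D_Mac / (1 + y) = 4.03729 / 1.044 = 3.86714 years.

3.8671 years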